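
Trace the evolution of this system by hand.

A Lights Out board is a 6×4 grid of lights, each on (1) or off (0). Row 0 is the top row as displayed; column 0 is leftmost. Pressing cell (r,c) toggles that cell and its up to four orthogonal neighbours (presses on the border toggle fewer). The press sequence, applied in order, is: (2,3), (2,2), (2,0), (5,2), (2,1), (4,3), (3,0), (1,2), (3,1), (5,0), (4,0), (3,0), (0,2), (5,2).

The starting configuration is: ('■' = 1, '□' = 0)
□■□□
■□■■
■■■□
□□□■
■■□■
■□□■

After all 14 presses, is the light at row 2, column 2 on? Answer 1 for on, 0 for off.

1

k=0  □■□□
■□■■
■■■□
□□□■
■■□■
■□□■
k=1  □■□□
■□■□
■■□■
□□□□
■■□■
■□□■
k=2  □■□□
■□□□
■□■□
□□■□
■■□■
■□□■
k=3  □■□□
□□□□
□■■□
■□■□
■■□■
■□□■
k=4  □■□□
□□□□
□■■□
■□■□
■■■■
■■■□
k=5  □■□□
□■□□
■□□□
■■■□
■■■■
■■■□
k=6  □■□□
□■□□
■□□□
■■■■
■■□□
■■■■
k=7  □■□□
□■□□
□□□□
□□■■
□■□□
■■■■
k=8  □■■□
□□■■
□□■□
□□■■
□■□□
■■■■
k=9  □■■□
□□■■
□■■□
■■□■
□□□□
■■■■
k=10  □■■□
□□■■
□■■□
■■□■
■□□□
□□■■
k=11  □■■□
□□■■
□■■□
□■□■
□■□□
■□■■
k=12  □■■□
□□■■
■■■□
■□□■
■■□□
■□■■
k=13  □□□■
□□□■
■■■□
■□□■
■■□□
■□■■
k=14  □□□■
□□□■
■■■□
■□□■
■■■□
■■□□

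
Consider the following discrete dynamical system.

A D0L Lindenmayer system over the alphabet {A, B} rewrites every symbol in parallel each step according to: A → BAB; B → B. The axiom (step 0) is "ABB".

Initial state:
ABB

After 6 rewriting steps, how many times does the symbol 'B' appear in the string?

14

gen 0: ABB
gen 1: BABBB
gen 2: BBABBBB
gen 3: BBBABBBBB
gen 4: BBBBABBBBBB
gen 5: BBBBBABBBBBBB
gen 6: BBBBBBABBBBBBBB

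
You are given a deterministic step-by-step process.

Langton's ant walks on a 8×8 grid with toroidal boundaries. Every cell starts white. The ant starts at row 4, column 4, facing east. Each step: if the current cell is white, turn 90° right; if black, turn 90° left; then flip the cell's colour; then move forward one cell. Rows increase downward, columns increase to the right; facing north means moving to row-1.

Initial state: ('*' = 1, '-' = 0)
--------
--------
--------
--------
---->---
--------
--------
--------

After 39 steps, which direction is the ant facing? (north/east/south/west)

south

gen 0: --------
--------
--------
--------
---->---
--------
--------
--------
gen 1: --------
--------
--------
--------
----*---
----v---
--------
--------
gen 2: --------
--------
--------
--------
----*---
---<*---
--------
--------
gen 3: --------
--------
--------
--------
---^*---
---**---
--------
--------
gen 4: --------
--------
--------
--------
---*>---
---**---
--------
--------
gen 5: --------
--------
--------
----^---
---*----
---**---
--------
--------
gen 6: --------
--------
--------
----*>--
---*----
---**---
--------
--------
gen 7: --------
--------
--------
----**--
---*-v--
---**---
--------
--------
gen 8: --------
--------
--------
----**--
---*<*--
---**---
--------
--------
gen 9: --------
--------
--------
----^*--
---***--
---**---
--------
--------
gen 10: --------
--------
--------
---<-*--
---***--
---**---
--------
--------
gen 11: --------
--------
---^----
---*-*--
---***--
---**---
--------
--------
gen 12: --------
--------
---*>---
---*-*--
---***--
---**---
--------
--------
gen 13: --------
--------
---**---
---*v*--
---***--
---**---
--------
--------
gen 14: --------
--------
---**---
---<**--
---***--
---**---
--------
--------
gen 15: --------
--------
---**---
----**--
---v**--
---**---
--------
--------
gen 16: --------
--------
---**---
----**--
---->*--
---**---
--------
--------
gen 17: --------
--------
---**---
----^*--
-----*--
---**---
--------
--------
gen 18: --------
--------
---**---
---<-*--
-----*--
---**---
--------
--------
gen 19: --------
--------
---^*---
---*-*--
-----*--
---**---
--------
--------
gen 20: --------
--------
--<-*---
---*-*--
-----*--
---**---
--------
--------
gen 21: --------
--^-----
--*-*---
---*-*--
-----*--
---**---
--------
--------
gen 22: --------
--*>----
--*-*---
---*-*--
-----*--
---**---
--------
--------
gen 23: --------
--**----
--*v*---
---*-*--
-----*--
---**---
--------
--------
gen 24: --------
--**----
--<**---
---*-*--
-----*--
---**---
--------
--------
gen 25: --------
--**----
---**---
--v*-*--
-----*--
---**---
--------
--------
gen 26: --------
--**----
---**---
-<**-*--
-----*--
---**---
--------
--------
gen 27: --------
--**----
-^-**---
-***-*--
-----*--
---**---
--------
--------
gen 28: --------
--**----
-*>**---
-***-*--
-----*--
---**---
--------
--------
gen 29: --------
--**----
-****---
-*v*-*--
-----*--
---**---
--------
--------
gen 30: --------
--**----
-****---
-*->-*--
-----*--
---**---
--------
--------
gen 31: --------
--**----
-**^*---
-*---*--
-----*--
---**---
--------
--------
gen 32: --------
--**----
-*<-*---
-*---*--
-----*--
---**---
--------
--------
gen 33: --------
--**----
-*--*---
-*v--*--
-----*--
---**---
--------
--------
gen 34: --------
--**----
-*--*---
-<*--*--
-----*--
---**---
--------
--------
gen 35: --------
--**----
-*--*---
--*--*--
-v---*--
---**---
--------
--------
gen 36: --------
--**----
-*--*---
--*--*--
<*---*--
---**---
--------
--------
gen 37: --------
--**----
-*--*---
^-*--*--
**---*--
---**---
--------
--------
gen 38: --------
--**----
-*--*---
*>*--*--
**---*--
---**---
--------
--------
gen 39: --------
--**----
-*--*---
***--*--
*v---*--
---**---
--------
--------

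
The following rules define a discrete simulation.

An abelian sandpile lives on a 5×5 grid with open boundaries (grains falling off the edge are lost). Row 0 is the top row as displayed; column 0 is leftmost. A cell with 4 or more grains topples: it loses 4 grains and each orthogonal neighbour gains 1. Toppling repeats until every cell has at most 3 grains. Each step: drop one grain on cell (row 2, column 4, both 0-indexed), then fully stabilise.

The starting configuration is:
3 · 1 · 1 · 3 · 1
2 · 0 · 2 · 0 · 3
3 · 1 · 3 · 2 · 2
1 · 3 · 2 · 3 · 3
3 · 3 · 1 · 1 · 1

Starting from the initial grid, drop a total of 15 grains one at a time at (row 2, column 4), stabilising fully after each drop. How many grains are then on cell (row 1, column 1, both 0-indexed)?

gen 0: 3 · 1 · 1 · 3 · 1
2 · 0 · 2 · 0 · 3
3 · 1 · 3 · 2 · 2
1 · 3 · 2 · 3 · 3
3 · 3 · 1 · 1 · 1
gen 1: 3 · 1 · 1 · 3 · 1
2 · 0 · 2 · 0 · 3
3 · 1 · 3 · 2 · 3
1 · 3 · 2 · 3 · 3
3 · 3 · 1 · 1 · 1
gen 2: 3 · 1 · 1 · 3 · 2
2 · 0 · 3 · 2 · 0
3 · 3 · 1 · 1 · 3
3 · 1 · 1 · 2 · 1
0 · 1 · 3 · 2 · 2
gen 3: 3 · 1 · 1 · 3 · 2
2 · 0 · 3 · 2 · 1
3 · 3 · 1 · 2 · 0
3 · 1 · 1 · 2 · 2
0 · 1 · 3 · 2 · 2
gen 4: 3 · 1 · 1 · 3 · 2
2 · 0 · 3 · 2 · 1
3 · 3 · 1 · 2 · 1
3 · 1 · 1 · 2 · 2
0 · 1 · 3 · 2 · 2
gen 5: 3 · 1 · 1 · 3 · 2
2 · 0 · 3 · 2 · 1
3 · 3 · 1 · 2 · 2
3 · 1 · 1 · 2 · 2
0 · 1 · 3 · 2 · 2
gen 6: 3 · 1 · 1 · 3 · 2
2 · 0 · 3 · 2 · 1
3 · 3 · 1 · 2 · 3
3 · 1 · 1 · 2 · 2
0 · 1 · 3 · 2 · 2
gen 7: 3 · 1 · 1 · 3 · 2
2 · 0 · 3 · 2 · 2
3 · 3 · 1 · 3 · 0
3 · 1 · 1 · 2 · 3
0 · 1 · 3 · 2 · 2
gen 8: 3 · 1 · 1 · 3 · 2
2 · 0 · 3 · 2 · 2
3 · 3 · 1 · 3 · 1
3 · 1 · 1 · 2 · 3
0 · 1 · 3 · 2 · 2
gen 9: 3 · 1 · 1 · 3 · 2
2 · 0 · 3 · 2 · 2
3 · 3 · 1 · 3 · 2
3 · 1 · 1 · 2 · 3
0 · 1 · 3 · 2 · 2
gen 10: 3 · 1 · 1 · 3 · 2
2 · 0 · 3 · 2 · 2
3 · 3 · 1 · 3 · 3
3 · 1 · 1 · 2 · 3
0 · 1 · 3 · 2 · 2
gen 11: 3 · 1 · 1 · 3 · 2
2 · 0 · 3 · 3 · 3
3 · 3 · 2 · 1 · 2
3 · 1 · 2 · 0 · 1
0 · 1 · 3 · 3 · 3
gen 12: 3 · 1 · 1 · 3 · 2
2 · 0 · 3 · 3 · 3
3 · 3 · 2 · 1 · 3
3 · 1 · 2 · 0 · 1
0 · 1 · 3 · 3 · 3
gen 13: 3 · 1 · 3 · 1 · 0
2 · 1 · 0 · 2 · 2
3 · 3 · 3 · 3 · 1
3 · 1 · 2 · 0 · 2
0 · 1 · 3 · 3 · 3
gen 14: 3 · 1 · 3 · 1 · 0
2 · 1 · 0 · 2 · 2
3 · 3 · 3 · 3 · 2
3 · 1 · 2 · 0 · 2
0 · 1 · 3 · 3 · 3
gen 15: 3 · 1 · 3 · 1 · 0
2 · 1 · 0 · 2 · 2
3 · 3 · 3 · 3 · 3
3 · 1 · 2 · 0 · 2
0 · 1 · 3 · 3 · 3

1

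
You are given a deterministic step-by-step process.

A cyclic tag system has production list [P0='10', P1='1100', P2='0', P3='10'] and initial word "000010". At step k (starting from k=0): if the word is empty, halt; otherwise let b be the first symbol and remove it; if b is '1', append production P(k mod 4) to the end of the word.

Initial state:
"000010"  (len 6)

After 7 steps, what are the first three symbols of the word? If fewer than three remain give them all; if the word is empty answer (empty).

00

0) "000010"  (len 6)
1) "00010"  (len 5)
2) "0010"  (len 4)
3) "010"  (len 3)
4) "10"  (len 2)
5) "010"  (len 3)
6) "10"  (len 2)
7) "00"  (len 2)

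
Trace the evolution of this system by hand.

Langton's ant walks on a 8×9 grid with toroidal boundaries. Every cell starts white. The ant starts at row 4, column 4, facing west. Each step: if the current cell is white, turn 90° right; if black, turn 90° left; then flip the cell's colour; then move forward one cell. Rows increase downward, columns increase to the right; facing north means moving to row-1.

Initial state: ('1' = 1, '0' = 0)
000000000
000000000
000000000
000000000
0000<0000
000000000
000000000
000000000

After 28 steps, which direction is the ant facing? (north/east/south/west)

west

[0] 000000000
000000000
000000000
000000000
0000<0000
000000000
000000000
000000000
[1] 000000000
000000000
000000000
0000^0000
000010000
000000000
000000000
000000000
[2] 000000000
000000000
000000000
00001>000
000010000
000000000
000000000
000000000
[3] 000000000
000000000
000000000
000011000
00001v000
000000000
000000000
000000000
[4] 000000000
000000000
000000000
000011000
0000<1000
000000000
000000000
000000000
[5] 000000000
000000000
000000000
000011000
000001000
0000v0000
000000000
000000000
[6] 000000000
000000000
000000000
000011000
000001000
000<10000
000000000
000000000
[7] 000000000
000000000
000000000
000011000
000^01000
000110000
000000000
000000000
[8] 000000000
000000000
000000000
000011000
0001>1000
000110000
000000000
000000000
[9] 000000000
000000000
000000000
000011000
000111000
0001v0000
000000000
000000000
[10] 000000000
000000000
000000000
000011000
000111000
00010>000
000000000
000000000
[11] 000000000
000000000
000000000
000011000
000111000
000101000
00000v000
000000000
[12] 000000000
000000000
000000000
000011000
000111000
000101000
0000<1000
000000000
[13] 000000000
000000000
000000000
000011000
000111000
0001^1000
000011000
000000000
[14] 000000000
000000000
000000000
000011000
000111000
00011>000
000011000
000000000
[15] 000000000
000000000
000000000
000011000
00011^000
000110000
000011000
000000000
[16] 000000000
000000000
000000000
000011000
0001<0000
000110000
000011000
000000000
[17] 000000000
000000000
000000000
000011000
000100000
0001v0000
000011000
000000000
[18] 000000000
000000000
000000000
000011000
000100000
00010>000
000011000
000000000
[19] 000000000
000000000
000000000
000011000
000100000
000101000
00001v000
000000000
[20] 000000000
000000000
000000000
000011000
000100000
000101000
000010>00
000000000
[21] 000000000
000000000
000000000
000011000
000100000
000101000
000010100
000000v00
[22] 000000000
000000000
000000000
000011000
000100000
000101000
000010100
00000<100
[23] 000000000
000000000
000000000
000011000
000100000
000101000
00001^100
000001100
[24] 000000000
000000000
000000000
000011000
000100000
000101000
000011>00
000001100
[25] 000000000
000000000
000000000
000011000
000100000
000101^00
000011000
000001100
[26] 000000000
000000000
000000000
000011000
000100000
0001011>0
000011000
000001100
[27] 000000000
000000000
000000000
000011000
000100000
000101110
0000110v0
000001100
[28] 000000000
000000000
000000000
000011000
000100000
000101110
000011<10
000001100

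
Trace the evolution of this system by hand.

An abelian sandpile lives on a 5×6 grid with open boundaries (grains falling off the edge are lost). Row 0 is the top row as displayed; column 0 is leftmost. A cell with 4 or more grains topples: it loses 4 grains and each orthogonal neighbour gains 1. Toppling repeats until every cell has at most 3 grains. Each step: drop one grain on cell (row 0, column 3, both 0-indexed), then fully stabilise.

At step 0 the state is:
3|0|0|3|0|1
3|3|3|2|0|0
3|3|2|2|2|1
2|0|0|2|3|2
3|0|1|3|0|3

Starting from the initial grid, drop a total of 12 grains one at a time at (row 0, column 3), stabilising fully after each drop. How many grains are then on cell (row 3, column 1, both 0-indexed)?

1

gen 0: 3|0|0|3|0|1
3|3|3|2|0|0
3|3|2|2|2|1
2|0|0|2|3|2
3|0|1|3|0|3
gen 1: 3|0|1|0|1|1
3|3|3|3|0|0
3|3|2|2|2|1
2|0|0|2|3|2
3|0|1|3|0|3
gen 2: 3|0|1|1|1|1
3|3|3|3|0|0
3|3|2|2|2|1
2|0|0|2|3|2
3|0|1|3|0|3
gen 3: 3|0|1|2|1|1
3|3|3|3|0|0
3|3|2|2|2|1
2|0|0|2|3|2
3|0|1|3|0|3
gen 4: 3|0|1|3|1|1
3|3|3|3|0|0
3|3|2|2|2|1
2|0|0|2|3|2
3|0|1|3|0|3
gen 5: 0|2|3|1|2|1
2|2|2|2|1|0
1|2|1|0|3|1
3|1|1|3|3|2
3|0|1|3|0|3
gen 6: 0|2|3|2|2|1
2|2|2|2|1|0
1|2|1|0|3|1
3|1|1|3|3|2
3|0|1|3|0|3
gen 7: 0|2|3|3|2|1
2|2|2|2|1|0
1|2|1|0|3|1
3|1|1|3|3|2
3|0|1|3|0|3
gen 8: 0|3|0|1|3|1
2|2|3|3|1|0
1|2|1|0|3|1
3|1|1|3|3|2
3|0|1|3|0|3
gen 9: 0|3|0|2|3|1
2|2|3|3|1|0
1|2|1|0|3|1
3|1|1|3|3|2
3|0|1|3|0|3
gen 10: 0|3|0|3|3|1
2|2|3|3|1|0
1|2|1|0|3|1
3|1|1|3|3|2
3|0|1|3|0|3
gen 11: 0|3|2|2|0|2
2|3|0|1|3|0
1|2|2|1|3|1
3|1|1|3|3|2
3|0|1|3|0|3
gen 12: 0|3|2|3|0|2
2|3|0|1|3|0
1|2|2|1|3|1
3|1|1|3|3|2
3|0|1|3|0|3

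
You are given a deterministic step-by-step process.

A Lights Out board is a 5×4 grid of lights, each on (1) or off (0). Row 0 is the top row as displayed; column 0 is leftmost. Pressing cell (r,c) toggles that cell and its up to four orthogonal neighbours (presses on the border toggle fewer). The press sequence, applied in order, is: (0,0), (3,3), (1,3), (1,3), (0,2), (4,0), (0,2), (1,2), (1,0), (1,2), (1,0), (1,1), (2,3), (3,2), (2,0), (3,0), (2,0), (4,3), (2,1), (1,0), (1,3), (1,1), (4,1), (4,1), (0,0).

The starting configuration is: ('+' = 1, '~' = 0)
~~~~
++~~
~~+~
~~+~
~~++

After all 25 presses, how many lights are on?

[0] ~~~~
++~~
~~+~
~~+~
~~++
[1] ++~~
~+~~
~~+~
~~+~
~~++
[2] ++~~
~+~~
~~++
~~~+
~~+~
[3] ++~+
~+++
~~+~
~~~+
~~+~
[4] ++~~
~+~~
~~++
~~~+
~~+~
[5] +~++
~++~
~~++
~~~+
~~+~
[6] +~++
~++~
~~++
+~~+
+++~
[7] ++~~
~+~~
~~++
+~~+
+++~
[8] +++~
~~++
~~~+
+~~+
+++~
[9] ~++~
++++
+~~+
+~~+
+++~
[10] ~+~~
+~~~
+~++
+~~+
+++~
[11] ++~~
~+~~
~~++
+~~+
+++~
[12] +~~~
+~+~
~+++
+~~+
+++~
[13] +~~~
+~++
~+~~
+~~~
+++~
[14] +~~~
+~++
~++~
++++
++~~
[15] +~~~
~~++
+~+~
~+++
++~~
[16] +~~~
~~++
~~+~
+~++
~+~~
[17] +~~~
+~++
+++~
~~++
~+~~
[18] +~~~
+~++
+++~
~~+~
~+++
[19] +~~~
++++
~~~~
~++~
~+++
[20] ~~~~
~~++
+~~~
~++~
~+++
[21] ~~~+
~~~~
+~~+
~++~
~+++
[22] ~+~+
+++~
++~+
~++~
~+++
[23] ~+~+
+++~
++~+
~~+~
+~~+
[24] ~+~+
+++~
++~+
~++~
~+++
[25] +~~+
~++~
++~+
~++~
~+++

12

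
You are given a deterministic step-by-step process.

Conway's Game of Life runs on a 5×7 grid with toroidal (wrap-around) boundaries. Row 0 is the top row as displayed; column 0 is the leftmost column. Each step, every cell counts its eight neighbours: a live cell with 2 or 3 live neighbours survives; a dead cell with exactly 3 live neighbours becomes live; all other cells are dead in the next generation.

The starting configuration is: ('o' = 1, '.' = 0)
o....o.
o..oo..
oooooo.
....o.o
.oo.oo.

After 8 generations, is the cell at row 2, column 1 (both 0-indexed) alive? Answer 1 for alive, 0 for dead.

0) o....o.
o..oo..
oooooo.
....o.o
.oo.oo.
1) o.o..o.
o......
ooo....
......o
oo.oo..
2) o.ooo..
o.o....
oo....o
...o..o
oooooo.
3) o....o.
..o....
.oo...o
...o...
o....o.
4) .o.....
o.o...o
.ooo...
ooo...o
....o..
5) oo.....
o..o...
...o...
o......
..o....
6) ooo....
ooo....
.......
.......
o......
7) ..o...o
o.o....
.o.....
.......
o......
8) o.....o
o.o....
.o.....
.......
.......

1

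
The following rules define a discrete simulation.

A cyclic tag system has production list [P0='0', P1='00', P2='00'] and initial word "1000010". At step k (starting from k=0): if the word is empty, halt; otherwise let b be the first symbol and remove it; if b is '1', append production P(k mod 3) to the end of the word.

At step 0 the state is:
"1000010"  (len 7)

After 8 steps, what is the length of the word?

2

step 0: "1000010"  (len 7)
step 1: "0000100"  (len 7)
step 2: "000100"  (len 6)
step 3: "00100"  (len 5)
step 4: "0100"  (len 4)
step 5: "100"  (len 3)
step 6: "0000"  (len 4)
step 7: "000"  (len 3)
step 8: "00"  (len 2)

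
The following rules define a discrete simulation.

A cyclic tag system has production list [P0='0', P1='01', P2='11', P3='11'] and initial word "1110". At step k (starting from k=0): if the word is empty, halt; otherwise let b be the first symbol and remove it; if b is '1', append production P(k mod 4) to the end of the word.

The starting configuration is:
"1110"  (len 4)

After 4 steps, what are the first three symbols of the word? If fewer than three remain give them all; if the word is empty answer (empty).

[0] "1110"  (len 4)
[1] "1100"  (len 4)
[2] "10001"  (len 5)
[3] "000111"  (len 6)
[4] "00111"  (len 5)

001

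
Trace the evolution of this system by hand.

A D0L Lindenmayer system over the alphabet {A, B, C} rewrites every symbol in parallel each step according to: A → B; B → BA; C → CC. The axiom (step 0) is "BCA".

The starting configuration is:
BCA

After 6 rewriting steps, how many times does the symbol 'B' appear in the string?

t=0: BCA
t=1: BACCB
t=2: BABCCCCBA
t=3: BABBACCCCCCCCBAB
t=4: BABBABABCCCCCCCCCCCCCCCCBABBA
t=5: BABBABABBABBACCCCCCCCCCCCCCCCCCCCCCCCCCCCCCCCBABBABAB
t=6: BABBABABBABBABABBABABCCCCCCCCCCCCCCCCCCCCCCCCCCCCCCCCCCCCCCCCCCCCCCCCCCCCCCCCCCCCCCCCBABBABABBABBA

21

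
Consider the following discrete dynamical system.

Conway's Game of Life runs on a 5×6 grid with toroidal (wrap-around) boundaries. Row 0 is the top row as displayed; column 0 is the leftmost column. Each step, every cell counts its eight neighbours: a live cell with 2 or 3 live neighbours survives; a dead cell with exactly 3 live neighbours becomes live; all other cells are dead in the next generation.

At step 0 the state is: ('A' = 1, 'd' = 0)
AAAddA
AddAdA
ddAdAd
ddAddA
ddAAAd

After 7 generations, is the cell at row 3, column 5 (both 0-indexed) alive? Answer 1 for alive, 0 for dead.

0

0) AAAddA
AddAdA
ddAdAd
ddAddA
ddAAAd
1) dddddd
dddAdd
AAAdAd
dAAddA
ddddAd
2) dddddd
dAAAdd
AdddAA
ddAdAA
dddddd
3) ddAddd
AAAAAA
Addddd
AddAAd
dddddd
4) AdAdAA
AdAAAA
dddddd
dddddA
dddAdd
5) AdAddd
AdAddd
AddAdd
dddddd
AddAdd
6) AdAAdA
AdAAdA
dAdddd
dddddd
dAdddd
7) dddAdA
dddAdA
AAAddd
dddddd
AAAddd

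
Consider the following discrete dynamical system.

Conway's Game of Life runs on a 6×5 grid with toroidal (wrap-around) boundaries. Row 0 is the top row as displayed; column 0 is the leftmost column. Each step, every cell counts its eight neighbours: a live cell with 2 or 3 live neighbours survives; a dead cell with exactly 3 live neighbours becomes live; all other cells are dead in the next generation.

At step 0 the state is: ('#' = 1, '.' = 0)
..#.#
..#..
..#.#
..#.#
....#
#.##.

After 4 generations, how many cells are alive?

step 0: ..#.#
..#..
..#.#
..#.#
....#
#.##.
step 1: ..#.#
.##..
.##..
#...#
###.#
###..
step 2: .....
#....
..##.
....#
..#..
.....
step 3: .....
.....
...##
..#..
.....
.....
step 4: .....
.....
...#.
...#.
.....
.....

2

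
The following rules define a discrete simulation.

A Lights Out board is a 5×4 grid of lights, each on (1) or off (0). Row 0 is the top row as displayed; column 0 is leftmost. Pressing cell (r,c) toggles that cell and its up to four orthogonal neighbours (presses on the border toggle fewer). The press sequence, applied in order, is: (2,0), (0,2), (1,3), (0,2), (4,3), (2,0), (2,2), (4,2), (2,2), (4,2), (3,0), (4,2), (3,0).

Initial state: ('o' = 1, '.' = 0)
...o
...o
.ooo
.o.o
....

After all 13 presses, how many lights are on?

6

k=0  ...o
...o
.ooo
.o.o
....
k=1  ...o
o..o
o.oo
oo.o
....
k=2  .oo.
o.oo
o.oo
oo.o
....
k=3  .ooo
o...
o.o.
oo.o
....
k=4  ....
o.o.
o.o.
oo.o
....
k=5  ....
o.o.
o.o.
oo..
..oo
k=6  ....
..o.
.oo.
.o..
..oo
k=7  ....
....
...o
.oo.
..oo
k=8  ....
....
...o
.o..
.o..
k=9  ....
..o.
.oo.
.oo.
.o..
k=10  ....
..o.
.oo.
.o..
..oo
k=11  ....
..o.
ooo.
o...
o.oo
k=12  ....
..o.
ooo.
o.o.
oo..
k=13  ....
..o.
.oo.
.oo.
.o..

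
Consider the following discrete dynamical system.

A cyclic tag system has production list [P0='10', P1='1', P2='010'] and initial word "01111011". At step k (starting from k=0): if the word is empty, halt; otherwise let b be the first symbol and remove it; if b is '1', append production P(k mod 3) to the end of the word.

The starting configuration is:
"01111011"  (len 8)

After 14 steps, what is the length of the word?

10

[0] "01111011"  (len 8)
[1] "1111011"  (len 7)
[2] "1110111"  (len 7)
[3] "110111010"  (len 9)
[4] "1011101010"  (len 10)
[5] "0111010101"  (len 10)
[6] "111010101"  (len 9)
[7] "1101010110"  (len 10)
[8] "1010101101"  (len 10)
[9] "010101101010"  (len 12)
[10] "10101101010"  (len 11)
[11] "01011010101"  (len 11)
[12] "1011010101"  (len 10)
[13] "01101010110"  (len 11)
[14] "1101010110"  (len 10)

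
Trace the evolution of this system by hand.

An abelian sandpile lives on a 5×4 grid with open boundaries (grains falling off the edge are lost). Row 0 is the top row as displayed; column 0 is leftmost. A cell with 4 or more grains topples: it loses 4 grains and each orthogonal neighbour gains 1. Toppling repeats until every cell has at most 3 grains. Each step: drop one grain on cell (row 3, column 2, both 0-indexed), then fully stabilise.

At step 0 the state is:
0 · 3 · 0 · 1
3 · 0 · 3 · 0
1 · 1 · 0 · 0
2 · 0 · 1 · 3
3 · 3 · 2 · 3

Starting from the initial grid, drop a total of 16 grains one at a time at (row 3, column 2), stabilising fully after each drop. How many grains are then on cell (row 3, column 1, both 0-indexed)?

3

[0] 0 · 3 · 0 · 1
3 · 0 · 3 · 0
1 · 1 · 0 · 0
2 · 0 · 1 · 3
3 · 3 · 2 · 3
[1] 0 · 3 · 0 · 1
3 · 0 · 3 · 0
1 · 1 · 0 · 0
2 · 0 · 2 · 3
3 · 3 · 2 · 3
[2] 0 · 3 · 0 · 1
3 · 0 · 3 · 0
1 · 1 · 0 · 0
2 · 0 · 3 · 3
3 · 3 · 2 · 3
[3] 0 · 3 · 0 · 1
3 · 0 · 3 · 0
1 · 1 · 1 · 1
3 · 2 · 2 · 1
0 · 1 · 1 · 1
[4] 0 · 3 · 0 · 1
3 · 0 · 3 · 0
1 · 1 · 1 · 1
3 · 2 · 3 · 1
0 · 1 · 1 · 1
[5] 0 · 3 · 0 · 1
3 · 0 · 3 · 0
1 · 1 · 2 · 1
3 · 3 · 0 · 2
0 · 1 · 2 · 1
[6] 0 · 3 · 0 · 1
3 · 0 · 3 · 0
1 · 1 · 2 · 1
3 · 3 · 1 · 2
0 · 1 · 2 · 1
[7] 0 · 3 · 0 · 1
3 · 0 · 3 · 0
1 · 1 · 2 · 1
3 · 3 · 2 · 2
0 · 1 · 2 · 1
[8] 0 · 3 · 0 · 1
3 · 0 · 3 · 0
1 · 1 · 2 · 1
3 · 3 · 3 · 2
0 · 1 · 2 · 1
[9] 0 · 3 · 0 · 1
3 · 0 · 3 · 0
2 · 2 · 3 · 1
0 · 1 · 1 · 3
1 · 2 · 3 · 1
[10] 0 · 3 · 0 · 1
3 · 0 · 3 · 0
2 · 2 · 3 · 1
0 · 1 · 2 · 3
1 · 2 · 3 · 1
[11] 0 · 3 · 0 · 1
3 · 0 · 3 · 0
2 · 2 · 3 · 1
0 · 1 · 3 · 3
1 · 2 · 3 · 1
[12] 0 · 3 · 1 · 1
3 · 1 · 0 · 1
2 · 3 · 1 · 3
0 · 2 · 3 · 0
1 · 3 · 0 · 3
[13] 0 · 3 · 1 · 1
3 · 1 · 0 · 1
2 · 3 · 2 · 3
0 · 3 · 0 · 1
1 · 3 · 1 · 3
[14] 0 · 3 · 1 · 1
3 · 1 · 0 · 1
2 · 3 · 2 · 3
0 · 3 · 1 · 1
1 · 3 · 1 · 3
[15] 0 · 3 · 1 · 1
3 · 1 · 0 · 1
2 · 3 · 2 · 3
0 · 3 · 2 · 1
1 · 3 · 1 · 3
[16] 0 · 3 · 1 · 1
3 · 1 · 0 · 1
2 · 3 · 2 · 3
0 · 3 · 3 · 1
1 · 3 · 1 · 3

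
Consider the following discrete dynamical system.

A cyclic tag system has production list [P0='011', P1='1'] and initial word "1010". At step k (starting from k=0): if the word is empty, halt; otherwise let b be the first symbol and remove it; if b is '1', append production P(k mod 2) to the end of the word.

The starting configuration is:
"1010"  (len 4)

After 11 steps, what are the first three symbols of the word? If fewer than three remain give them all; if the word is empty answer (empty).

011

k=0  "1010"  (len 4)
k=1  "010011"  (len 6)
k=2  "10011"  (len 5)
k=3  "0011011"  (len 7)
k=4  "011011"  (len 6)
k=5  "11011"  (len 5)
k=6  "10111"  (len 5)
k=7  "0111011"  (len 7)
k=8  "111011"  (len 6)
k=9  "11011011"  (len 8)
k=10  "10110111"  (len 8)
k=11  "0110111011"  (len 10)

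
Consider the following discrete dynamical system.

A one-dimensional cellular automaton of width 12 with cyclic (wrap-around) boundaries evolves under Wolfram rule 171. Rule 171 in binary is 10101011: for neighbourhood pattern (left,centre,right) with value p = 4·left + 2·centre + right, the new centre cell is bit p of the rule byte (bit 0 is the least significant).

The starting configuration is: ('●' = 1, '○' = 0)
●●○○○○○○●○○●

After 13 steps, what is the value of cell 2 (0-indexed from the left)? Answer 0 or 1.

0

gen 0: ●●○○○○○○●○○●
gen 1: ●○○●●●●●○○●●
gen 2: ○○●●●●●○○●●●
gen 3: ○●●●●●○○●●●○
gen 4: ●●●●●○○●●●○○
gen 5: ●●●●○○●●●○○●
gen 6: ●●●○○●●●○○●●
gen 7: ●●○○●●●○○●●●
gen 8: ●○○●●●○○●●●●
gen 9: ○○●●●○○●●●●●
gen 10: ○●●●○○●●●●●○
gen 11: ●●●○○●●●●●○○
gen 12: ●●○○●●●●●○○●
gen 13: ●○○●●●●●○○●●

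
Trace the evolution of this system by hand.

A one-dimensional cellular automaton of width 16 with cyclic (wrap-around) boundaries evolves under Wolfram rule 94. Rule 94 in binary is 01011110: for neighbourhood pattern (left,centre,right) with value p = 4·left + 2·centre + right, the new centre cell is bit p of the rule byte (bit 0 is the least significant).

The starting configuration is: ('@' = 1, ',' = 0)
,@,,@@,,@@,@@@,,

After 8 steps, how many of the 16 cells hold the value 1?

gen 0: ,@,,@@,,@@,@@@,,
gen 1: @@@@@@@@@@,@,@@,
gen 2: @,,,,,,,,@,@,@@,
gen 3: @@,,,,,,@@,@,@@,
gen 4: @@@,,,,@@@,@,@@,
gen 5: @,@@,,@@,@,@,@@,
gen 6: @,@@@@@@,@,@,@@,
gen 7: @,@,,,,@,@,@,@@,
gen 8: @,@@,,@@,@,@,@@,

9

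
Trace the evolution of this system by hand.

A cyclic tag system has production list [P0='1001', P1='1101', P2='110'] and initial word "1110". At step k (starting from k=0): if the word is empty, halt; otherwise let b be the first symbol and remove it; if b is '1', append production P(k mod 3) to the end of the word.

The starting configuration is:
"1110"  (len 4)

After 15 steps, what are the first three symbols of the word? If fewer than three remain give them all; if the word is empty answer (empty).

[0] "1110"  (len 4)
[1] "1101001"  (len 7)
[2] "1010011101"  (len 10)
[3] "010011101110"  (len 12)
[4] "10011101110"  (len 11)
[5] "00111011101101"  (len 14)
[6] "0111011101101"  (len 13)
[7] "111011101101"  (len 12)
[8] "110111011011101"  (len 15)
[9] "10111011011101110"  (len 17)
[10] "01110110111011101001"  (len 20)
[11] "1110110111011101001"  (len 19)
[12] "110110111011101001110"  (len 21)
[13] "101101110111010011101001"  (len 24)
[14] "011011101110100111010011101"  (len 27)
[15] "11011101110100111010011101"  (len 26)

110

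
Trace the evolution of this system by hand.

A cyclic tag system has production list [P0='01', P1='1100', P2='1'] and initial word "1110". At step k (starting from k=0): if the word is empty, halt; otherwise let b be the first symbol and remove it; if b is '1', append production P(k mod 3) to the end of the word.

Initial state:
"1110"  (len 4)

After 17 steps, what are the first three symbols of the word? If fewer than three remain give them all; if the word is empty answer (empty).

011

k=0  "1110"  (len 4)
k=1  "11001"  (len 5)
k=2  "10011100"  (len 8)
k=3  "00111001"  (len 8)
k=4  "0111001"  (len 7)
k=5  "111001"  (len 6)
k=6  "110011"  (len 6)
k=7  "1001101"  (len 7)
k=8  "0011011100"  (len 10)
k=9  "011011100"  (len 9)
k=10  "11011100"  (len 8)
k=11  "10111001100"  (len 11)
k=12  "01110011001"  (len 11)
k=13  "1110011001"  (len 10)
k=14  "1100110011100"  (len 13)
k=15  "1001100111001"  (len 13)
k=16  "00110011100101"  (len 14)
k=17  "0110011100101"  (len 13)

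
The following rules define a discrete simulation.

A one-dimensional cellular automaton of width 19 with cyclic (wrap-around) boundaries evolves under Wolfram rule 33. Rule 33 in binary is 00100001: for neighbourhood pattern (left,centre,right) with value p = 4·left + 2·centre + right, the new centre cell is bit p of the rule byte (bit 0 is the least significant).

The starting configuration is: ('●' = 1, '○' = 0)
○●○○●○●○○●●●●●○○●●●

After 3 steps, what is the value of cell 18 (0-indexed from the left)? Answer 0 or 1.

step 0: ○●○○●○●○○●●●●●○○●●●
step 1: ●○○○○●○○○○○○○○○○○○○
step 2: ○○●●○○○●●●●●●●●●●●○
step 3: ●○○○○●○○○○○○○○○○○○○

0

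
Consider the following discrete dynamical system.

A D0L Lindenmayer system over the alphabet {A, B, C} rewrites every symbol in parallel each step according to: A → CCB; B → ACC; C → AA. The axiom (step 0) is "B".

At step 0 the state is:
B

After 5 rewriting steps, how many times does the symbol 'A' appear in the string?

41

0) B
1) ACC
2) CCBAAAA
3) AAAAACCCCBCCBCCBCCB
4) CCBCCBCCBCCBCCBAAAAAAAAACCAAAAACCAAAAACCAAAAACC
5) AAAAACCAAAAACCAAAAACCAAAAACCAAAAACCCCBCCBCCBCCBCCBCCBCCBCC…ACCBCCBCCBCCBCCBAAAACCBCCBCCBCCBCCBAAAACCBCCBCCBCCBCCBAAAA  (len 123)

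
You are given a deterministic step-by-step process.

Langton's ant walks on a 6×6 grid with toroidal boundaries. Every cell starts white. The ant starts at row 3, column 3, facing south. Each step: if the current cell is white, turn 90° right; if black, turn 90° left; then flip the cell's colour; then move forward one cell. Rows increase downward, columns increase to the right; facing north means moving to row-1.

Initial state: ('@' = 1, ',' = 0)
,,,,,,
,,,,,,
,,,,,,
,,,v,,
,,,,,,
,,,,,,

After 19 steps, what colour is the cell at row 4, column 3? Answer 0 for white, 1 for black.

1

gen 0: ,,,,,,
,,,,,,
,,,,,,
,,,v,,
,,,,,,
,,,,,,
gen 1: ,,,,,,
,,,,,,
,,,,,,
,,<@,,
,,,,,,
,,,,,,
gen 2: ,,,,,,
,,,,,,
,,^,,,
,,@@,,
,,,,,,
,,,,,,
gen 3: ,,,,,,
,,,,,,
,,@>,,
,,@@,,
,,,,,,
,,,,,,
gen 4: ,,,,,,
,,,,,,
,,@@,,
,,@v,,
,,,,,,
,,,,,,
gen 5: ,,,,,,
,,,,,,
,,@@,,
,,@,>,
,,,,,,
,,,,,,
gen 6: ,,,,,,
,,,,,,
,,@@,,
,,@,@,
,,,,v,
,,,,,,
gen 7: ,,,,,,
,,,,,,
,,@@,,
,,@,@,
,,,<@,
,,,,,,
gen 8: ,,,,,,
,,,,,,
,,@@,,
,,@^@,
,,,@@,
,,,,,,
gen 9: ,,,,,,
,,,,,,
,,@@,,
,,@@>,
,,,@@,
,,,,,,
gen 10: ,,,,,,
,,,,,,
,,@@^,
,,@@,,
,,,@@,
,,,,,,
gen 11: ,,,,,,
,,,,,,
,,@@@>
,,@@,,
,,,@@,
,,,,,,
gen 12: ,,,,,,
,,,,,,
,,@@@@
,,@@,v
,,,@@,
,,,,,,
gen 13: ,,,,,,
,,,,,,
,,@@@@
,,@@<@
,,,@@,
,,,,,,
gen 14: ,,,,,,
,,,,,,
,,@@^@
,,@@@@
,,,@@,
,,,,,,
gen 15: ,,,,,,
,,,,,,
,,@<,@
,,@@@@
,,,@@,
,,,,,,
gen 16: ,,,,,,
,,,,,,
,,@,,@
,,@v@@
,,,@@,
,,,,,,
gen 17: ,,,,,,
,,,,,,
,,@,,@
,,@,>@
,,,@@,
,,,,,,
gen 18: ,,,,,,
,,,,,,
,,@,^@
,,@,,@
,,,@@,
,,,,,,
gen 19: ,,,,,,
,,,,,,
,,@,@>
,,@,,@
,,,@@,
,,,,,,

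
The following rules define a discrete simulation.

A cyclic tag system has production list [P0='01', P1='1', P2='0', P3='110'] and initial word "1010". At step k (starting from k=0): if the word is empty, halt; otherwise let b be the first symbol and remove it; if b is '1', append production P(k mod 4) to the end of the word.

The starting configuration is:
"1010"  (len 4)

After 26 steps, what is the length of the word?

[0] "1010"  (len 4)
[1] "01001"  (len 5)
[2] "1001"  (len 4)
[3] "0010"  (len 4)
[4] "010"  (len 3)
[5] "10"  (len 2)
[6] "01"  (len 2)
[7] "1"  (len 1)
[8] "110"  (len 3)
[9] "1001"  (len 4)
[10] "0011"  (len 4)
[11] "011"  (len 3)
[12] "11"  (len 2)
[13] "101"  (len 3)
[14] "011"  (len 3)
[15] "11"  (len 2)
[16] "1110"  (len 4)
[17] "11001"  (len 5)
[18] "10011"  (len 5)
[19] "00110"  (len 5)
[20] "0110"  (len 4)
[21] "110"  (len 3)
[22] "101"  (len 3)
[23] "010"  (len 3)
[24] "10"  (len 2)
[25] "001"  (len 3)
[26] "01"  (len 2)

2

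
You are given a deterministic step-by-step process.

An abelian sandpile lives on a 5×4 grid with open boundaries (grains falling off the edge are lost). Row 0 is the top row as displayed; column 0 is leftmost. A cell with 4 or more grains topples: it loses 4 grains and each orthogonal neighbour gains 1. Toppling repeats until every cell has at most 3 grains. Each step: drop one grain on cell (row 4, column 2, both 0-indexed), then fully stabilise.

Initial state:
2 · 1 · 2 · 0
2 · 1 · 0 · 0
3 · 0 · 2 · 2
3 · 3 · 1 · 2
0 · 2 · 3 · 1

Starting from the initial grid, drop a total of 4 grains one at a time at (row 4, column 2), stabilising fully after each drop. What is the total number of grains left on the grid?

33

gen 0: 2 · 1 · 2 · 0
2 · 1 · 0 · 0
3 · 0 · 2 · 2
3 · 3 · 1 · 2
0 · 2 · 3 · 1
gen 1: 2 · 1 · 2 · 0
2 · 1 · 0 · 0
3 · 0 · 2 · 2
3 · 3 · 2 · 2
0 · 3 · 0 · 2
gen 2: 2 · 1 · 2 · 0
2 · 1 · 0 · 0
3 · 0 · 2 · 2
3 · 3 · 2 · 2
0 · 3 · 1 · 2
gen 3: 2 · 1 · 2 · 0
2 · 1 · 0 · 0
3 · 0 · 2 · 2
3 · 3 · 2 · 2
0 · 3 · 2 · 2
gen 4: 2 · 1 · 2 · 0
2 · 1 · 0 · 0
3 · 0 · 2 · 2
3 · 3 · 2 · 2
0 · 3 · 3 · 2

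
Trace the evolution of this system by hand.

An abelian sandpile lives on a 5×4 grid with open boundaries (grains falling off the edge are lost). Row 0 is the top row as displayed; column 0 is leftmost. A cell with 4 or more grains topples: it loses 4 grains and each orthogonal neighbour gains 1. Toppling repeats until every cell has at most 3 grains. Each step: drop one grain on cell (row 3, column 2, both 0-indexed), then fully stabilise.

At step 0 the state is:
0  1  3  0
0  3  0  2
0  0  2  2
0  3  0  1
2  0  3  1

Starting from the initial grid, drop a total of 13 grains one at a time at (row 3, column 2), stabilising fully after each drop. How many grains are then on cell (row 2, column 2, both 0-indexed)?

step 0: 0  1  3  0
0  3  0  2
0  0  2  2
0  3  0  1
2  0  3  1
step 1: 0  1  3  0
0  3  0  2
0  0  2  2
0  3  1  1
2  0  3  1
step 2: 0  1  3  0
0  3  0  2
0  0  2  2
0  3  2  1
2  0  3  1
step 3: 0  1  3  0
0  3  0  2
0  0  2  2
0  3  3  1
2  0  3  1
step 4: 0  1  3  0
0  3  0  2
0  1  3  2
1  0  2  2
2  2  0  2
step 5: 0  1  3  0
0  3  0  2
0  1  3  2
1  0  3  2
2  2  0  2
step 6: 0  1  3  0
0  3  1  2
0  2  0  3
1  1  1  3
2  2  1  2
step 7: 0  1  3  0
0  3  1  2
0  2  0  3
1  1  2  3
2  2  1  2
step 8: 0  1  3  0
0  3  1  2
0  2  0  3
1  1  3  3
2  2  1  2
step 9: 0  1  3  0
0  3  1  3
0  2  2  0
1  2  1  1
2  2  2  3
step 10: 0  1  3  0
0  3  1  3
0  2  2  0
1  2  2  1
2  2  2  3
step 11: 0  1  3  0
0  3  1  3
0  2  2  0
1  2  3  1
2  2  2  3
step 12: 0  1  3  0
0  3  1  3
0  2  3  0
1  3  0  2
2  2  3  3
step 13: 0  1  3  0
0  3  1  3
0  2  3  0
1  3  1  2
2  2  3  3

3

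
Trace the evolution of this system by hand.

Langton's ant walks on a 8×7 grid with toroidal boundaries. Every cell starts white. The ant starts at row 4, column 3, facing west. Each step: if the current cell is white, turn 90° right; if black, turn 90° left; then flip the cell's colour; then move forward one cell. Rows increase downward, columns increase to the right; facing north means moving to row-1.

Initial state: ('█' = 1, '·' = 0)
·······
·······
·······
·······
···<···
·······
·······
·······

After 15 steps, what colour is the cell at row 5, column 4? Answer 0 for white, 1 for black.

0) ·······
·······
·······
·······
···<···
·······
·······
·······
1) ·······
·······
·······
···^···
···█···
·······
·······
·······
2) ·······
·······
·······
···█>··
···█···
·······
·······
·······
3) ·······
·······
·······
···██··
···█v··
·······
·······
·······
4) ·······
·······
·······
···██··
···<█··
·······
·······
·······
5) ·······
·······
·······
···██··
····█··
···v···
·······
·······
6) ·······
·······
·······
···██··
····█··
··<█···
·······
·······
7) ·······
·······
·······
···██··
··^·█··
··██···
·······
·······
8) ·······
·······
·······
···██··
··█>█··
··██···
·······
·······
9) ·······
·······
·······
···██··
··███··
··█v···
·······
·······
10) ·······
·······
·······
···██··
··███··
··█·>··
·······
·······
11) ·······
·······
·······
···██··
··███··
··█·█··
····v··
·······
12) ·······
·······
·······
···██··
··███··
··█·█··
···<█··
·······
13) ·······
·······
·······
···██··
··███··
··█^█··
···██··
·······
14) ·······
·······
·······
···██··
··███··
··██>··
···██··
·······
15) ·······
·······
·······
···██··
··██^··
··██···
···██··
·······

0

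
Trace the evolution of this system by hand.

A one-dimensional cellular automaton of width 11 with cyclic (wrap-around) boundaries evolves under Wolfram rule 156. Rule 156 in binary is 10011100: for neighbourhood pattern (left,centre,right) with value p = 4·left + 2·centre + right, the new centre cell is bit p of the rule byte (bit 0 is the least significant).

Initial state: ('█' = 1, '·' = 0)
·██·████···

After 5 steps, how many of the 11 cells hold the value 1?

5

t=0: ·██·████···
t=1: ·█··███·█··
t=2: ·██·██··██·
t=3: ·█··█·█·█·█
t=4: ·██·█·█·█·█
t=5: ·█··█·█·█·█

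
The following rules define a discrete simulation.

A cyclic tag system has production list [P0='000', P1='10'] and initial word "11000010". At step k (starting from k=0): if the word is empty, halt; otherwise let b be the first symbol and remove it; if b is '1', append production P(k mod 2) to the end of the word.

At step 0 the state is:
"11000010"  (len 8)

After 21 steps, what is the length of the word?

0) "11000010"  (len 8)
1) "1000010000"  (len 10)
2) "00001000010"  (len 11)
3) "0001000010"  (len 10)
4) "001000010"  (len 9)
5) "01000010"  (len 8)
6) "1000010"  (len 7)
7) "000010000"  (len 9)
8) "00010000"  (len 8)
9) "0010000"  (len 7)
10) "010000"  (len 6)
11) "10000"  (len 5)
12) "000010"  (len 6)
13) "00010"  (len 5)
14) "0010"  (len 4)
15) "010"  (len 3)
16) "10"  (len 2)
17) "0000"  (len 4)
18) "000"  (len 3)
19) "00"  (len 2)
20) "0"  (len 1)
21) (halted — word empty)

0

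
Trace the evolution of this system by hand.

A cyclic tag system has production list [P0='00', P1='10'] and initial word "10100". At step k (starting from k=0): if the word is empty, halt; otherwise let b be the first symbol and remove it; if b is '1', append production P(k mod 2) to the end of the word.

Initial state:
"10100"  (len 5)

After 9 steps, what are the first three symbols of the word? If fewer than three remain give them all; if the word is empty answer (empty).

step 0: "10100"  (len 5)
step 1: "010000"  (len 6)
step 2: "10000"  (len 5)
step 3: "000000"  (len 6)
step 4: "00000"  (len 5)
step 5: "0000"  (len 4)
step 6: "000"  (len 3)
step 7: "00"  (len 2)
step 8: "0"  (len 1)
step 9: (halted — word empty)

(empty)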